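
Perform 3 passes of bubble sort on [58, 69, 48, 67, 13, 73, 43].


Initial: [58, 69, 48, 67, 13, 73, 43]
Pass 1: [58, 48, 67, 13, 69, 43, 73] (4 swaps)
Pass 2: [48, 58, 13, 67, 43, 69, 73] (3 swaps)
Pass 3: [48, 13, 58, 43, 67, 69, 73] (2 swaps)

After 3 passes: [48, 13, 58, 43, 67, 69, 73]


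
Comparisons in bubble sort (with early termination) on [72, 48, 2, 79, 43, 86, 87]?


Algorithm: bubble sort (with early termination)
Input: [72, 48, 2, 79, 43, 86, 87]
Sorted: [2, 43, 48, 72, 79, 86, 87]

18


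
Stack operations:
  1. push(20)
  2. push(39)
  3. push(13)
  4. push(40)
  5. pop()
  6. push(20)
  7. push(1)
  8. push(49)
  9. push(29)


push(20) -> [20]
push(39) -> [20, 39]
push(13) -> [20, 39, 13]
push(40) -> [20, 39, 13, 40]
pop()->40, [20, 39, 13]
push(20) -> [20, 39, 13, 20]
push(1) -> [20, 39, 13, 20, 1]
push(49) -> [20, 39, 13, 20, 1, 49]
push(29) -> [20, 39, 13, 20, 1, 49, 29]

Final stack: [20, 39, 13, 20, 1, 49, 29]


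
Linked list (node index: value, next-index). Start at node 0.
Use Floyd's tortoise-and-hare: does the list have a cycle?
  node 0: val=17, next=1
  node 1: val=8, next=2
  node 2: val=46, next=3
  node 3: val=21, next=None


Floyd's tortoise (slow, +1) and hare (fast, +2):
  init: slow=0, fast=0
  step 1: slow=1, fast=2
  step 2: fast 2->3->None, no cycle

Cycle: no


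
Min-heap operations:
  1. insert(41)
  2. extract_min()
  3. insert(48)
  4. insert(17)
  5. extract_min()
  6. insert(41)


insert(41) -> [41]
extract_min()->41, []
insert(48) -> [48]
insert(17) -> [17, 48]
extract_min()->17, [48]
insert(41) -> [41, 48]

Final heap: [41, 48]


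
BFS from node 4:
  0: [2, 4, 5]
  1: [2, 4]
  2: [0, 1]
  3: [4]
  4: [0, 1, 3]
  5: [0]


Visit 4, enqueue [0, 1, 3]
Visit 0, enqueue [2, 5]
Visit 1, enqueue []
Visit 3, enqueue []
Visit 2, enqueue []
Visit 5, enqueue []

BFS order: [4, 0, 1, 3, 2, 5]


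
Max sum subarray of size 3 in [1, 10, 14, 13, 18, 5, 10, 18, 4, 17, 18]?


[0:3]: 25
[1:4]: 37
[2:5]: 45
[3:6]: 36
[4:7]: 33
[5:8]: 33
[6:9]: 32
[7:10]: 39
[8:11]: 39

Max: 45 at [2:5]


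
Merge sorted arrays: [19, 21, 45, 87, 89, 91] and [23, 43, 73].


Take 19 from A
Take 21 from A
Take 23 from B
Take 43 from B
Take 45 from A
Take 73 from B

Merged: [19, 21, 23, 43, 45, 73, 87, 89, 91]


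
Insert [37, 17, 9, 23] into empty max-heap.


Insert 37: [37]
Insert 17: [37, 17]
Insert 9: [37, 17, 9]
Insert 23: [37, 23, 9, 17]

Final heap: [37, 23, 9, 17]


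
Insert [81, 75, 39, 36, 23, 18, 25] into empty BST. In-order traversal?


Insert 81: root
Insert 75: L from 81
Insert 39: L from 81 -> L from 75
Insert 36: L from 81 -> L from 75 -> L from 39
Insert 23: L from 81 -> L from 75 -> L from 39 -> L from 36
Insert 18: L from 81 -> L from 75 -> L from 39 -> L from 36 -> L from 23
Insert 25: L from 81 -> L from 75 -> L from 39 -> L from 36 -> R from 23

In-order: [18, 23, 25, 36, 39, 75, 81]


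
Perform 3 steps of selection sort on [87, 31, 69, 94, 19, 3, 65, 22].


Initial: [87, 31, 69, 94, 19, 3, 65, 22]
Step 1: min=3 at 5
  Swap: [3, 31, 69, 94, 19, 87, 65, 22]
Step 2: min=19 at 4
  Swap: [3, 19, 69, 94, 31, 87, 65, 22]
Step 3: min=22 at 7
  Swap: [3, 19, 22, 94, 31, 87, 65, 69]

After 3 steps: [3, 19, 22, 94, 31, 87, 65, 69]


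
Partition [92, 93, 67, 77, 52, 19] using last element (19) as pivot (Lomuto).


Pivot: 19
Place pivot at 0: [19, 93, 67, 77, 52, 92]

Partitioned: [19, 93, 67, 77, 52, 92]


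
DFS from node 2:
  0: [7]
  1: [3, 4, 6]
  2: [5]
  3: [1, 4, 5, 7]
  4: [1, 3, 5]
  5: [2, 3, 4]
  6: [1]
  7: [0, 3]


Visit 2, push [5]
Visit 5, push [4, 3]
Visit 3, push [7, 4, 1]
Visit 1, push [6, 4]
Visit 4, push []
Visit 6, push []
Visit 7, push [0]
Visit 0, push []

DFS order: [2, 5, 3, 1, 4, 6, 7, 0]


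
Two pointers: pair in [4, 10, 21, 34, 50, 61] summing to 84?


lo=0(4)+hi=5(61)=65
lo=1(10)+hi=5(61)=71
lo=2(21)+hi=5(61)=82
lo=3(34)+hi=5(61)=95
lo=3(34)+hi=4(50)=84

Yes: 34+50=84


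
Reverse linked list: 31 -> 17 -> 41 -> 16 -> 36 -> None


Step 1: curr=31, set curr.next=prev(None) | reversed so far: 31
Step 2: curr=17, set curr.next=prev(31) | reversed so far: 17 -> 31
Step 3: curr=41, set curr.next=prev(17) | reversed so far: 41 -> 17 -> 31
Step 4: curr=16, set curr.next=prev(41) | reversed so far: 16 -> 41 -> 17 -> 31
Step 5: curr=36, set curr.next=prev(16) | reversed so far: 36 -> 16 -> 41 -> 17 -> 31

36 -> 16 -> 41 -> 17 -> 31 -> None


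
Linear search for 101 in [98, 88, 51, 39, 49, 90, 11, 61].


i=0: 98!=101
i=1: 88!=101
i=2: 51!=101
i=3: 39!=101
i=4: 49!=101
i=5: 90!=101
i=6: 11!=101
i=7: 61!=101

Not found, 8 comps


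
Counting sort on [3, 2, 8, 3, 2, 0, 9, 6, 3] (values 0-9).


Input: [3, 2, 8, 3, 2, 0, 9, 6, 3]
Counts: [1, 0, 2, 3, 0, 0, 1, 0, 1, 1]

Sorted: [0, 2, 2, 3, 3, 3, 6, 8, 9]


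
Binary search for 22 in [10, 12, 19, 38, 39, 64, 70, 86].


Step 1: lo=0, hi=7, mid=3, val=38
Step 2: lo=0, hi=2, mid=1, val=12
Step 3: lo=2, hi=2, mid=2, val=19

Not found


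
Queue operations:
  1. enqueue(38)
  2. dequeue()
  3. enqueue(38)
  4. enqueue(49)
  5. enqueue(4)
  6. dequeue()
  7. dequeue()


enqueue(38) -> [38]
dequeue()->38, []
enqueue(38) -> [38]
enqueue(49) -> [38, 49]
enqueue(4) -> [38, 49, 4]
dequeue()->38, [49, 4]
dequeue()->49, [4]

Final queue: [4]


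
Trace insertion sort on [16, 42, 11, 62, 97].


Initial: [16, 42, 11, 62, 97]
Insert 42: [16, 42, 11, 62, 97]
Insert 11: [11, 16, 42, 62, 97]
Insert 62: [11, 16, 42, 62, 97]
Insert 97: [11, 16, 42, 62, 97]

Sorted: [11, 16, 42, 62, 97]


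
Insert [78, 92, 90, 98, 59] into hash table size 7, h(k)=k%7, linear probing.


Insert 78: h=1 -> slot 1
Insert 92: h=1, 1 probes -> slot 2
Insert 90: h=6 -> slot 6
Insert 98: h=0 -> slot 0
Insert 59: h=3 -> slot 3

Table: [98, 78, 92, 59, None, None, 90]


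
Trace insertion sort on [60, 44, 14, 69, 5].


Initial: [60, 44, 14, 69, 5]
Insert 44: [44, 60, 14, 69, 5]
Insert 14: [14, 44, 60, 69, 5]
Insert 69: [14, 44, 60, 69, 5]
Insert 5: [5, 14, 44, 60, 69]

Sorted: [5, 14, 44, 60, 69]


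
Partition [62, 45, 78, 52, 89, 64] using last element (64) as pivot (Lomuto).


Pivot: 64
  62 <= 64: advance i (no swap)
  45 <= 64: advance i (no swap)
  52 <= 64: swap -> [62, 45, 52, 78, 89, 64]
Place pivot at 3: [62, 45, 52, 64, 89, 78]

Partitioned: [62, 45, 52, 64, 89, 78]


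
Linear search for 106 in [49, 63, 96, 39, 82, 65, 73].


i=0: 49!=106
i=1: 63!=106
i=2: 96!=106
i=3: 39!=106
i=4: 82!=106
i=5: 65!=106
i=6: 73!=106

Not found, 7 comps


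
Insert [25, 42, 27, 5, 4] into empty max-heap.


Insert 25: [25]
Insert 42: [42, 25]
Insert 27: [42, 25, 27]
Insert 5: [42, 25, 27, 5]
Insert 4: [42, 25, 27, 5, 4]

Final heap: [42, 25, 27, 5, 4]


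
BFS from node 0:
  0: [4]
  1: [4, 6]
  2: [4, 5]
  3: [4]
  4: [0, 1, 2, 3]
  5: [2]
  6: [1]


Visit 0, enqueue [4]
Visit 4, enqueue [1, 2, 3]
Visit 1, enqueue [6]
Visit 2, enqueue [5]
Visit 3, enqueue []
Visit 6, enqueue []
Visit 5, enqueue []

BFS order: [0, 4, 1, 2, 3, 6, 5]


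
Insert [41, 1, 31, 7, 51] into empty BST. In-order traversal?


Insert 41: root
Insert 1: L from 41
Insert 31: L from 41 -> R from 1
Insert 7: L from 41 -> R from 1 -> L from 31
Insert 51: R from 41

In-order: [1, 7, 31, 41, 51]


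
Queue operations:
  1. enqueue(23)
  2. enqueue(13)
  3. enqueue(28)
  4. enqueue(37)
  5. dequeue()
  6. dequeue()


enqueue(23) -> [23]
enqueue(13) -> [23, 13]
enqueue(28) -> [23, 13, 28]
enqueue(37) -> [23, 13, 28, 37]
dequeue()->23, [13, 28, 37]
dequeue()->13, [28, 37]

Final queue: [28, 37]


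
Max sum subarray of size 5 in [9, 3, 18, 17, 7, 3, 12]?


[0:5]: 54
[1:6]: 48
[2:7]: 57

Max: 57 at [2:7]


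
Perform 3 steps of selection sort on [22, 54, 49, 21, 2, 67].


Initial: [22, 54, 49, 21, 2, 67]
Step 1: min=2 at 4
  Swap: [2, 54, 49, 21, 22, 67]
Step 2: min=21 at 3
  Swap: [2, 21, 49, 54, 22, 67]
Step 3: min=22 at 4
  Swap: [2, 21, 22, 54, 49, 67]

After 3 steps: [2, 21, 22, 54, 49, 67]


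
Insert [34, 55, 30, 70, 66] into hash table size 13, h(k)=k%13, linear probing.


Insert 34: h=8 -> slot 8
Insert 55: h=3 -> slot 3
Insert 30: h=4 -> slot 4
Insert 70: h=5 -> slot 5
Insert 66: h=1 -> slot 1

Table: [None, 66, None, 55, 30, 70, None, None, 34, None, None, None, None]


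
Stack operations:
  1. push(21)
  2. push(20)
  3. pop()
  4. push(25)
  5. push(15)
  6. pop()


push(21) -> [21]
push(20) -> [21, 20]
pop()->20, [21]
push(25) -> [21, 25]
push(15) -> [21, 25, 15]
pop()->15, [21, 25]

Final stack: [21, 25]


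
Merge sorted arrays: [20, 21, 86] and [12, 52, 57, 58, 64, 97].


Take 12 from B
Take 20 from A
Take 21 from A
Take 52 from B
Take 57 from B
Take 58 from B
Take 64 from B
Take 86 from A

Merged: [12, 20, 21, 52, 57, 58, 64, 86, 97]


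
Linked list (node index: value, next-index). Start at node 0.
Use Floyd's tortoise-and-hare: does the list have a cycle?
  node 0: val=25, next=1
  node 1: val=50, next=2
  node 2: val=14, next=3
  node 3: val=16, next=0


Floyd's tortoise (slow, +1) and hare (fast, +2):
  init: slow=0, fast=0
  step 1: slow=1, fast=2
  step 2: slow=2, fast=0
  step 3: slow=3, fast=2
  step 4: slow=0, fast=0
  slow == fast at node 0: cycle detected

Cycle: yes


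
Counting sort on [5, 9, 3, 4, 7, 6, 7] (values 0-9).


Input: [5, 9, 3, 4, 7, 6, 7]
Counts: [0, 0, 0, 1, 1, 1, 1, 2, 0, 1]

Sorted: [3, 4, 5, 6, 7, 7, 9]


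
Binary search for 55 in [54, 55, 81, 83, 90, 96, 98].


Step 1: lo=0, hi=6, mid=3, val=83
Step 2: lo=0, hi=2, mid=1, val=55

Found at index 1


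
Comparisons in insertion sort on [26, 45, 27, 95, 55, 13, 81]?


Algorithm: insertion sort
Input: [26, 45, 27, 95, 55, 13, 81]
Sorted: [13, 26, 27, 45, 55, 81, 95]

13


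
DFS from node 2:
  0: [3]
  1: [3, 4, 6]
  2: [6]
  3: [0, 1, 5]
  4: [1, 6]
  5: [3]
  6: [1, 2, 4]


Visit 2, push [6]
Visit 6, push [4, 1]
Visit 1, push [4, 3]
Visit 3, push [5, 0]
Visit 0, push []
Visit 5, push []
Visit 4, push []

DFS order: [2, 6, 1, 3, 0, 5, 4]


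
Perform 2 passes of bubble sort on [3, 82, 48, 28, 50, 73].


Initial: [3, 82, 48, 28, 50, 73]
Pass 1: [3, 48, 28, 50, 73, 82] (4 swaps)
Pass 2: [3, 28, 48, 50, 73, 82] (1 swaps)

After 2 passes: [3, 28, 48, 50, 73, 82]


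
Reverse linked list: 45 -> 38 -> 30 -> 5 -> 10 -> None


Step 1: curr=45, set curr.next=prev(None) | reversed so far: 45
Step 2: curr=38, set curr.next=prev(45) | reversed so far: 38 -> 45
Step 3: curr=30, set curr.next=prev(38) | reversed so far: 30 -> 38 -> 45
Step 4: curr=5, set curr.next=prev(30) | reversed so far: 5 -> 30 -> 38 -> 45
Step 5: curr=10, set curr.next=prev(5) | reversed so far: 10 -> 5 -> 30 -> 38 -> 45

10 -> 5 -> 30 -> 38 -> 45 -> None


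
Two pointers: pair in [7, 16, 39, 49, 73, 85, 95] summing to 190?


lo=0(7)+hi=6(95)=102
lo=1(16)+hi=6(95)=111
lo=2(39)+hi=6(95)=134
lo=3(49)+hi=6(95)=144
lo=4(73)+hi=6(95)=168
lo=5(85)+hi=6(95)=180

No pair found


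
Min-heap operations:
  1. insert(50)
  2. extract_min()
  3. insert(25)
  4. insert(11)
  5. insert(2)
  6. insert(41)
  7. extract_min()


insert(50) -> [50]
extract_min()->50, []
insert(25) -> [25]
insert(11) -> [11, 25]
insert(2) -> [2, 25, 11]
insert(41) -> [2, 25, 11, 41]
extract_min()->2, [11, 25, 41]

Final heap: [11, 25, 41]


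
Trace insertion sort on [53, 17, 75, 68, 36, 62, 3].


Initial: [53, 17, 75, 68, 36, 62, 3]
Insert 17: [17, 53, 75, 68, 36, 62, 3]
Insert 75: [17, 53, 75, 68, 36, 62, 3]
Insert 68: [17, 53, 68, 75, 36, 62, 3]
Insert 36: [17, 36, 53, 68, 75, 62, 3]
Insert 62: [17, 36, 53, 62, 68, 75, 3]
Insert 3: [3, 17, 36, 53, 62, 68, 75]

Sorted: [3, 17, 36, 53, 62, 68, 75]


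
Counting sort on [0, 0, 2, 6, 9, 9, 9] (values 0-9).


Input: [0, 0, 2, 6, 9, 9, 9]
Counts: [2, 0, 1, 0, 0, 0, 1, 0, 0, 3]

Sorted: [0, 0, 2, 6, 9, 9, 9]


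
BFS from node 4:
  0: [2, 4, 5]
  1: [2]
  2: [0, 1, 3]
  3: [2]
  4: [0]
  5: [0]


Visit 4, enqueue [0]
Visit 0, enqueue [2, 5]
Visit 2, enqueue [1, 3]
Visit 5, enqueue []
Visit 1, enqueue []
Visit 3, enqueue []

BFS order: [4, 0, 2, 5, 1, 3]


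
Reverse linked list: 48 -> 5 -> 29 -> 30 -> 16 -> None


Step 1: curr=48, set curr.next=prev(None) | reversed so far: 48
Step 2: curr=5, set curr.next=prev(48) | reversed so far: 5 -> 48
Step 3: curr=29, set curr.next=prev(5) | reversed so far: 29 -> 5 -> 48
Step 4: curr=30, set curr.next=prev(29) | reversed so far: 30 -> 29 -> 5 -> 48
Step 5: curr=16, set curr.next=prev(30) | reversed so far: 16 -> 30 -> 29 -> 5 -> 48

16 -> 30 -> 29 -> 5 -> 48 -> None


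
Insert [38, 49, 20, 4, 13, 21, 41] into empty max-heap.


Insert 38: [38]
Insert 49: [49, 38]
Insert 20: [49, 38, 20]
Insert 4: [49, 38, 20, 4]
Insert 13: [49, 38, 20, 4, 13]
Insert 21: [49, 38, 21, 4, 13, 20]
Insert 41: [49, 38, 41, 4, 13, 20, 21]

Final heap: [49, 38, 41, 4, 13, 20, 21]


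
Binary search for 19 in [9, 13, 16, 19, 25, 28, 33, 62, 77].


Step 1: lo=0, hi=8, mid=4, val=25
Step 2: lo=0, hi=3, mid=1, val=13
Step 3: lo=2, hi=3, mid=2, val=16
Step 4: lo=3, hi=3, mid=3, val=19

Found at index 3


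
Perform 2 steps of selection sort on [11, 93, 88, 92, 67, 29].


Initial: [11, 93, 88, 92, 67, 29]
Step 1: min=11 at 0
  Swap: [11, 93, 88, 92, 67, 29]
Step 2: min=29 at 5
  Swap: [11, 29, 88, 92, 67, 93]

After 2 steps: [11, 29, 88, 92, 67, 93]


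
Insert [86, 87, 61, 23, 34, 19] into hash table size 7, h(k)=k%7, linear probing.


Insert 86: h=2 -> slot 2
Insert 87: h=3 -> slot 3
Insert 61: h=5 -> slot 5
Insert 23: h=2, 2 probes -> slot 4
Insert 34: h=6 -> slot 6
Insert 19: h=5, 2 probes -> slot 0

Table: [19, None, 86, 87, 23, 61, 34]


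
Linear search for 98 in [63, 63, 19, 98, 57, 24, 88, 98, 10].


i=0: 63!=98
i=1: 63!=98
i=2: 19!=98
i=3: 98==98 found!

Found at 3, 4 comps


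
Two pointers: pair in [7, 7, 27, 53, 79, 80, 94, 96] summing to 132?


lo=0(7)+hi=7(96)=103
lo=1(7)+hi=7(96)=103
lo=2(27)+hi=7(96)=123
lo=3(53)+hi=7(96)=149
lo=3(53)+hi=6(94)=147
lo=3(53)+hi=5(80)=133
lo=3(53)+hi=4(79)=132

Yes: 53+79=132


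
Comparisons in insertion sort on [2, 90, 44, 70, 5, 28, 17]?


Algorithm: insertion sort
Input: [2, 90, 44, 70, 5, 28, 17]
Sorted: [2, 5, 17, 28, 44, 70, 90]

18


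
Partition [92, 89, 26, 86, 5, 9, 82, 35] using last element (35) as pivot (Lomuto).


Pivot: 35
  26 <= 35: swap -> [26, 89, 92, 86, 5, 9, 82, 35]
  5 <= 35: swap -> [26, 5, 92, 86, 89, 9, 82, 35]
  9 <= 35: swap -> [26, 5, 9, 86, 89, 92, 82, 35]
Place pivot at 3: [26, 5, 9, 35, 89, 92, 82, 86]

Partitioned: [26, 5, 9, 35, 89, 92, 82, 86]


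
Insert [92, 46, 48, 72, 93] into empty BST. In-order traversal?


Insert 92: root
Insert 46: L from 92
Insert 48: L from 92 -> R from 46
Insert 72: L from 92 -> R from 46 -> R from 48
Insert 93: R from 92

In-order: [46, 48, 72, 92, 93]


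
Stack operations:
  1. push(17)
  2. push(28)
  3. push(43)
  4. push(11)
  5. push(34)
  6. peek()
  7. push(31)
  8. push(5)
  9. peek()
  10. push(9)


push(17) -> [17]
push(28) -> [17, 28]
push(43) -> [17, 28, 43]
push(11) -> [17, 28, 43, 11]
push(34) -> [17, 28, 43, 11, 34]
peek()->34
push(31) -> [17, 28, 43, 11, 34, 31]
push(5) -> [17, 28, 43, 11, 34, 31, 5]
peek()->5
push(9) -> [17, 28, 43, 11, 34, 31, 5, 9]

Final stack: [17, 28, 43, 11, 34, 31, 5, 9]


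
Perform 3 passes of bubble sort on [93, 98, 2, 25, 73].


Initial: [93, 98, 2, 25, 73]
Pass 1: [93, 2, 25, 73, 98] (3 swaps)
Pass 2: [2, 25, 73, 93, 98] (3 swaps)
Pass 3: [2, 25, 73, 93, 98] (0 swaps)

After 3 passes: [2, 25, 73, 93, 98]


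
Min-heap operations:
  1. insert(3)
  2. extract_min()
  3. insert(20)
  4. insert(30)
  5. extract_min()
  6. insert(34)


insert(3) -> [3]
extract_min()->3, []
insert(20) -> [20]
insert(30) -> [20, 30]
extract_min()->20, [30]
insert(34) -> [30, 34]

Final heap: [30, 34]


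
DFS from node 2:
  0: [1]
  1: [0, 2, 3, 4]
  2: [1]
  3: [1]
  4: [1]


Visit 2, push [1]
Visit 1, push [4, 3, 0]
Visit 0, push []
Visit 3, push []
Visit 4, push []

DFS order: [2, 1, 0, 3, 4]


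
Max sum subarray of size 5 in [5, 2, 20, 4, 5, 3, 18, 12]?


[0:5]: 36
[1:6]: 34
[2:7]: 50
[3:8]: 42

Max: 50 at [2:7]


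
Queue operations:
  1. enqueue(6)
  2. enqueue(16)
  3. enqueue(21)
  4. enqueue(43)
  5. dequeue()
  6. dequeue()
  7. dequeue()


enqueue(6) -> [6]
enqueue(16) -> [6, 16]
enqueue(21) -> [6, 16, 21]
enqueue(43) -> [6, 16, 21, 43]
dequeue()->6, [16, 21, 43]
dequeue()->16, [21, 43]
dequeue()->21, [43]

Final queue: [43]


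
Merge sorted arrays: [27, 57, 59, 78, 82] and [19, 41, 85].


Take 19 from B
Take 27 from A
Take 41 from B
Take 57 from A
Take 59 from A
Take 78 from A
Take 82 from A

Merged: [19, 27, 41, 57, 59, 78, 82, 85]


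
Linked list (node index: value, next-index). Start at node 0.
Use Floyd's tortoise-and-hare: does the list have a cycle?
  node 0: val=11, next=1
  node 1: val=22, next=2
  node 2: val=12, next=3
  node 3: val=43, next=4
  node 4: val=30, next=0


Floyd's tortoise (slow, +1) and hare (fast, +2):
  init: slow=0, fast=0
  step 1: slow=1, fast=2
  step 2: slow=2, fast=4
  step 3: slow=3, fast=1
  step 4: slow=4, fast=3
  step 5: slow=0, fast=0
  slow == fast at node 0: cycle detected

Cycle: yes


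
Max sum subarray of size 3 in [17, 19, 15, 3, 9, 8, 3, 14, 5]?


[0:3]: 51
[1:4]: 37
[2:5]: 27
[3:6]: 20
[4:7]: 20
[5:8]: 25
[6:9]: 22

Max: 51 at [0:3]


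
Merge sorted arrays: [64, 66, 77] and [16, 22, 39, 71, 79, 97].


Take 16 from B
Take 22 from B
Take 39 from B
Take 64 from A
Take 66 from A
Take 71 from B
Take 77 from A

Merged: [16, 22, 39, 64, 66, 71, 77, 79, 97]


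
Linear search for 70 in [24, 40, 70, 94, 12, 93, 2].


i=0: 24!=70
i=1: 40!=70
i=2: 70==70 found!

Found at 2, 3 comps


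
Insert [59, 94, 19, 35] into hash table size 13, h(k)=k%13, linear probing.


Insert 59: h=7 -> slot 7
Insert 94: h=3 -> slot 3
Insert 19: h=6 -> slot 6
Insert 35: h=9 -> slot 9

Table: [None, None, None, 94, None, None, 19, 59, None, 35, None, None, None]


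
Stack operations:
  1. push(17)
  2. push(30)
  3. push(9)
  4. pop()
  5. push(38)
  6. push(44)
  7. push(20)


push(17) -> [17]
push(30) -> [17, 30]
push(9) -> [17, 30, 9]
pop()->9, [17, 30]
push(38) -> [17, 30, 38]
push(44) -> [17, 30, 38, 44]
push(20) -> [17, 30, 38, 44, 20]

Final stack: [17, 30, 38, 44, 20]


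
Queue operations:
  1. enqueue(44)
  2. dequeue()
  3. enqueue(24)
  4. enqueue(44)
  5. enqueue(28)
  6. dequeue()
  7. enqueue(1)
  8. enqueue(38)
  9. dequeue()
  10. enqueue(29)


enqueue(44) -> [44]
dequeue()->44, []
enqueue(24) -> [24]
enqueue(44) -> [24, 44]
enqueue(28) -> [24, 44, 28]
dequeue()->24, [44, 28]
enqueue(1) -> [44, 28, 1]
enqueue(38) -> [44, 28, 1, 38]
dequeue()->44, [28, 1, 38]
enqueue(29) -> [28, 1, 38, 29]

Final queue: [28, 1, 38, 29]


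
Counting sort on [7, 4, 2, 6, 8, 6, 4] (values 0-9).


Input: [7, 4, 2, 6, 8, 6, 4]
Counts: [0, 0, 1, 0, 2, 0, 2, 1, 1, 0]

Sorted: [2, 4, 4, 6, 6, 7, 8]


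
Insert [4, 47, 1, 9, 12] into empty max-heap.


Insert 4: [4]
Insert 47: [47, 4]
Insert 1: [47, 4, 1]
Insert 9: [47, 9, 1, 4]
Insert 12: [47, 12, 1, 4, 9]

Final heap: [47, 12, 1, 4, 9]


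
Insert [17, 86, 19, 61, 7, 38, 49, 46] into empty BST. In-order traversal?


Insert 17: root
Insert 86: R from 17
Insert 19: R from 17 -> L from 86
Insert 61: R from 17 -> L from 86 -> R from 19
Insert 7: L from 17
Insert 38: R from 17 -> L from 86 -> R from 19 -> L from 61
Insert 49: R from 17 -> L from 86 -> R from 19 -> L from 61 -> R from 38
Insert 46: R from 17 -> L from 86 -> R from 19 -> L from 61 -> R from 38 -> L from 49

In-order: [7, 17, 19, 38, 46, 49, 61, 86]


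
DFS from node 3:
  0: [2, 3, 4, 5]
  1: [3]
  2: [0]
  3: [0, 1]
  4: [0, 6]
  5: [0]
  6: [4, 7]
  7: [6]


Visit 3, push [1, 0]
Visit 0, push [5, 4, 2]
Visit 2, push []
Visit 4, push [6]
Visit 6, push [7]
Visit 7, push []
Visit 5, push []
Visit 1, push []

DFS order: [3, 0, 2, 4, 6, 7, 5, 1]


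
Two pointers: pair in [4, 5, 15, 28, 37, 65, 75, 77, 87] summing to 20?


lo=0(4)+hi=8(87)=91
lo=0(4)+hi=7(77)=81
lo=0(4)+hi=6(75)=79
lo=0(4)+hi=5(65)=69
lo=0(4)+hi=4(37)=41
lo=0(4)+hi=3(28)=32
lo=0(4)+hi=2(15)=19
lo=1(5)+hi=2(15)=20

Yes: 5+15=20


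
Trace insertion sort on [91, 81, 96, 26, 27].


Initial: [91, 81, 96, 26, 27]
Insert 81: [81, 91, 96, 26, 27]
Insert 96: [81, 91, 96, 26, 27]
Insert 26: [26, 81, 91, 96, 27]
Insert 27: [26, 27, 81, 91, 96]

Sorted: [26, 27, 81, 91, 96]


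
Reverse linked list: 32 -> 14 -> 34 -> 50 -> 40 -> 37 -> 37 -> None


Step 1: curr=32, set curr.next=prev(None) | reversed so far: 32
Step 2: curr=14, set curr.next=prev(32) | reversed so far: 14 -> 32
Step 3: curr=34, set curr.next=prev(14) | reversed so far: 34 -> 14 -> 32
Step 4: curr=50, set curr.next=prev(34) | reversed so far: 50 -> 34 -> 14 -> 32
Step 5: curr=40, set curr.next=prev(50) | reversed so far: 40 -> 50 -> 34 -> 14 -> 32
Step 6: curr=37, set curr.next=prev(40) | reversed so far: 37 -> 40 -> 50 -> 34 -> 14 -> 32
Step 7: curr=37, set curr.next=prev(37) | reversed so far: 37 -> 37 -> 40 -> 50 -> 34 -> 14 -> 32

37 -> 37 -> 40 -> 50 -> 34 -> 14 -> 32 -> None


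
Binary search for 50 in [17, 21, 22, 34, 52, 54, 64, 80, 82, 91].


Step 1: lo=0, hi=9, mid=4, val=52
Step 2: lo=0, hi=3, mid=1, val=21
Step 3: lo=2, hi=3, mid=2, val=22
Step 4: lo=3, hi=3, mid=3, val=34

Not found


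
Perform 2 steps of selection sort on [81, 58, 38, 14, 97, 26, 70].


Initial: [81, 58, 38, 14, 97, 26, 70]
Step 1: min=14 at 3
  Swap: [14, 58, 38, 81, 97, 26, 70]
Step 2: min=26 at 5
  Swap: [14, 26, 38, 81, 97, 58, 70]

After 2 steps: [14, 26, 38, 81, 97, 58, 70]


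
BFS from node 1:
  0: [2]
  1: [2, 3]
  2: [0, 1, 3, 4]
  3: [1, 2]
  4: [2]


Visit 1, enqueue [2, 3]
Visit 2, enqueue [0, 4]
Visit 3, enqueue []
Visit 0, enqueue []
Visit 4, enqueue []

BFS order: [1, 2, 3, 0, 4]


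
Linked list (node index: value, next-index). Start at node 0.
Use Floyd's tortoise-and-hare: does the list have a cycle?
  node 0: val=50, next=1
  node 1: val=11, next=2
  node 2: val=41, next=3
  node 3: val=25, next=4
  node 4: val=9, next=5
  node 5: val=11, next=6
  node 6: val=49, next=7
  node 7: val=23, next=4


Floyd's tortoise (slow, +1) and hare (fast, +2):
  init: slow=0, fast=0
  step 1: slow=1, fast=2
  step 2: slow=2, fast=4
  step 3: slow=3, fast=6
  step 4: slow=4, fast=4
  slow == fast at node 4: cycle detected

Cycle: yes


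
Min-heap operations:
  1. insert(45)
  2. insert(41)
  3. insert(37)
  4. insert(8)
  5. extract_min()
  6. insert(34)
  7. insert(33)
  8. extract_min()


insert(45) -> [45]
insert(41) -> [41, 45]
insert(37) -> [37, 45, 41]
insert(8) -> [8, 37, 41, 45]
extract_min()->8, [37, 45, 41]
insert(34) -> [34, 37, 41, 45]
insert(33) -> [33, 34, 41, 45, 37]
extract_min()->33, [34, 37, 41, 45]

Final heap: [34, 37, 41, 45]


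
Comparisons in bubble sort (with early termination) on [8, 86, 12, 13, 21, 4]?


Algorithm: bubble sort (with early termination)
Input: [8, 86, 12, 13, 21, 4]
Sorted: [4, 8, 12, 13, 21, 86]

15


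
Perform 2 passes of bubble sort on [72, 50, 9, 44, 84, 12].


Initial: [72, 50, 9, 44, 84, 12]
Pass 1: [50, 9, 44, 72, 12, 84] (4 swaps)
Pass 2: [9, 44, 50, 12, 72, 84] (3 swaps)

After 2 passes: [9, 44, 50, 12, 72, 84]


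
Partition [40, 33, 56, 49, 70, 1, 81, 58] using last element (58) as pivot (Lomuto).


Pivot: 58
  40 <= 58: advance i (no swap)
  33 <= 58: advance i (no swap)
  56 <= 58: advance i (no swap)
  49 <= 58: advance i (no swap)
  1 <= 58: swap -> [40, 33, 56, 49, 1, 70, 81, 58]
Place pivot at 5: [40, 33, 56, 49, 1, 58, 81, 70]

Partitioned: [40, 33, 56, 49, 1, 58, 81, 70]


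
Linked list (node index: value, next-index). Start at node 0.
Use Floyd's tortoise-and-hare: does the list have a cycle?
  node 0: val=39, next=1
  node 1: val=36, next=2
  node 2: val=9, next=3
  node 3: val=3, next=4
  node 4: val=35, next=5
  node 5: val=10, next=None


Floyd's tortoise (slow, +1) and hare (fast, +2):
  init: slow=0, fast=0
  step 1: slow=1, fast=2
  step 2: slow=2, fast=4
  step 3: fast 4->5->None, no cycle

Cycle: no


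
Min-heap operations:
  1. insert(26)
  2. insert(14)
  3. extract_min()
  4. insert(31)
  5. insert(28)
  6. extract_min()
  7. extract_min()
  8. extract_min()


insert(26) -> [26]
insert(14) -> [14, 26]
extract_min()->14, [26]
insert(31) -> [26, 31]
insert(28) -> [26, 31, 28]
extract_min()->26, [28, 31]
extract_min()->28, [31]
extract_min()->31, []

Final heap: []


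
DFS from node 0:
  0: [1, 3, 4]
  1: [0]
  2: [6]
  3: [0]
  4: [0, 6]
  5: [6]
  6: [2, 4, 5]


Visit 0, push [4, 3, 1]
Visit 1, push []
Visit 3, push []
Visit 4, push [6]
Visit 6, push [5, 2]
Visit 2, push []
Visit 5, push []

DFS order: [0, 1, 3, 4, 6, 2, 5]


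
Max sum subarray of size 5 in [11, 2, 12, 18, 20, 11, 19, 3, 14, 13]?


[0:5]: 63
[1:6]: 63
[2:7]: 80
[3:8]: 71
[4:9]: 67
[5:10]: 60

Max: 80 at [2:7]


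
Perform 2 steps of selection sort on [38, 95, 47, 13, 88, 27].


Initial: [38, 95, 47, 13, 88, 27]
Step 1: min=13 at 3
  Swap: [13, 95, 47, 38, 88, 27]
Step 2: min=27 at 5
  Swap: [13, 27, 47, 38, 88, 95]

After 2 steps: [13, 27, 47, 38, 88, 95]


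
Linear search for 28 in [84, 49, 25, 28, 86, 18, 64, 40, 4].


i=0: 84!=28
i=1: 49!=28
i=2: 25!=28
i=3: 28==28 found!

Found at 3, 4 comps


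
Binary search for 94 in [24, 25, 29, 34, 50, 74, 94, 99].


Step 1: lo=0, hi=7, mid=3, val=34
Step 2: lo=4, hi=7, mid=5, val=74
Step 3: lo=6, hi=7, mid=6, val=94

Found at index 6


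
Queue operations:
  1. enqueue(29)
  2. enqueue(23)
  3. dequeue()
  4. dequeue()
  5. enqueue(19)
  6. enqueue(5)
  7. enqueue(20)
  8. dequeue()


enqueue(29) -> [29]
enqueue(23) -> [29, 23]
dequeue()->29, [23]
dequeue()->23, []
enqueue(19) -> [19]
enqueue(5) -> [19, 5]
enqueue(20) -> [19, 5, 20]
dequeue()->19, [5, 20]

Final queue: [5, 20]


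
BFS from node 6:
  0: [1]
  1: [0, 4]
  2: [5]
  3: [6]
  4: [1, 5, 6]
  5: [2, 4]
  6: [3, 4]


Visit 6, enqueue [3, 4]
Visit 3, enqueue []
Visit 4, enqueue [1, 5]
Visit 1, enqueue [0]
Visit 5, enqueue [2]
Visit 0, enqueue []
Visit 2, enqueue []

BFS order: [6, 3, 4, 1, 5, 0, 2]


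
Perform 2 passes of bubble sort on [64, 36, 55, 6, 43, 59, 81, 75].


Initial: [64, 36, 55, 6, 43, 59, 81, 75]
Pass 1: [36, 55, 6, 43, 59, 64, 75, 81] (6 swaps)
Pass 2: [36, 6, 43, 55, 59, 64, 75, 81] (2 swaps)

After 2 passes: [36, 6, 43, 55, 59, 64, 75, 81]


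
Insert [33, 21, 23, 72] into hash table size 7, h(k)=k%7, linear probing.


Insert 33: h=5 -> slot 5
Insert 21: h=0 -> slot 0
Insert 23: h=2 -> slot 2
Insert 72: h=2, 1 probes -> slot 3

Table: [21, None, 23, 72, None, 33, None]


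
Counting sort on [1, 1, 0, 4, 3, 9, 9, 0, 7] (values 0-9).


Input: [1, 1, 0, 4, 3, 9, 9, 0, 7]
Counts: [2, 2, 0, 1, 1, 0, 0, 1, 0, 2]

Sorted: [0, 0, 1, 1, 3, 4, 7, 9, 9]


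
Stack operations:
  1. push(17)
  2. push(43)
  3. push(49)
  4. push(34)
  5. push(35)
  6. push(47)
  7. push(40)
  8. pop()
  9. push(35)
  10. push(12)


push(17) -> [17]
push(43) -> [17, 43]
push(49) -> [17, 43, 49]
push(34) -> [17, 43, 49, 34]
push(35) -> [17, 43, 49, 34, 35]
push(47) -> [17, 43, 49, 34, 35, 47]
push(40) -> [17, 43, 49, 34, 35, 47, 40]
pop()->40, [17, 43, 49, 34, 35, 47]
push(35) -> [17, 43, 49, 34, 35, 47, 35]
push(12) -> [17, 43, 49, 34, 35, 47, 35, 12]

Final stack: [17, 43, 49, 34, 35, 47, 35, 12]


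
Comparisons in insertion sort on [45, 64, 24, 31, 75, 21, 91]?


Algorithm: insertion sort
Input: [45, 64, 24, 31, 75, 21, 91]
Sorted: [21, 24, 31, 45, 64, 75, 91]

13


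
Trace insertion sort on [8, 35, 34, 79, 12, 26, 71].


Initial: [8, 35, 34, 79, 12, 26, 71]
Insert 35: [8, 35, 34, 79, 12, 26, 71]
Insert 34: [8, 34, 35, 79, 12, 26, 71]
Insert 79: [8, 34, 35, 79, 12, 26, 71]
Insert 12: [8, 12, 34, 35, 79, 26, 71]
Insert 26: [8, 12, 26, 34, 35, 79, 71]
Insert 71: [8, 12, 26, 34, 35, 71, 79]

Sorted: [8, 12, 26, 34, 35, 71, 79]


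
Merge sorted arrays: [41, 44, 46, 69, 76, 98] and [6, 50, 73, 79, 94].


Take 6 from B
Take 41 from A
Take 44 from A
Take 46 from A
Take 50 from B
Take 69 from A
Take 73 from B
Take 76 from A
Take 79 from B
Take 94 from B

Merged: [6, 41, 44, 46, 50, 69, 73, 76, 79, 94, 98]


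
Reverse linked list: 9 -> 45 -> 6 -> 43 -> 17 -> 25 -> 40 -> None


Step 1: curr=9, set curr.next=prev(None) | reversed so far: 9
Step 2: curr=45, set curr.next=prev(9) | reversed so far: 45 -> 9
Step 3: curr=6, set curr.next=prev(45) | reversed so far: 6 -> 45 -> 9
Step 4: curr=43, set curr.next=prev(6) | reversed so far: 43 -> 6 -> 45 -> 9
Step 5: curr=17, set curr.next=prev(43) | reversed so far: 17 -> 43 -> 6 -> 45 -> 9
Step 6: curr=25, set curr.next=prev(17) | reversed so far: 25 -> 17 -> 43 -> 6 -> 45 -> 9
Step 7: curr=40, set curr.next=prev(25) | reversed so far: 40 -> 25 -> 17 -> 43 -> 6 -> 45 -> 9

40 -> 25 -> 17 -> 43 -> 6 -> 45 -> 9 -> None


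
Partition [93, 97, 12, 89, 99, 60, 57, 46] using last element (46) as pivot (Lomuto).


Pivot: 46
  12 <= 46: swap -> [12, 97, 93, 89, 99, 60, 57, 46]
Place pivot at 1: [12, 46, 93, 89, 99, 60, 57, 97]

Partitioned: [12, 46, 93, 89, 99, 60, 57, 97]


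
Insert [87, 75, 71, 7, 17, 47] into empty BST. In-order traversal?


Insert 87: root
Insert 75: L from 87
Insert 71: L from 87 -> L from 75
Insert 7: L from 87 -> L from 75 -> L from 71
Insert 17: L from 87 -> L from 75 -> L from 71 -> R from 7
Insert 47: L from 87 -> L from 75 -> L from 71 -> R from 7 -> R from 17

In-order: [7, 17, 47, 71, 75, 87]


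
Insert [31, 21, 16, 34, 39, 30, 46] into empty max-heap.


Insert 31: [31]
Insert 21: [31, 21]
Insert 16: [31, 21, 16]
Insert 34: [34, 31, 16, 21]
Insert 39: [39, 34, 16, 21, 31]
Insert 30: [39, 34, 30, 21, 31, 16]
Insert 46: [46, 34, 39, 21, 31, 16, 30]

Final heap: [46, 34, 39, 21, 31, 16, 30]


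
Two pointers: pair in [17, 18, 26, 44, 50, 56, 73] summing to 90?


lo=0(17)+hi=6(73)=90

Yes: 17+73=90


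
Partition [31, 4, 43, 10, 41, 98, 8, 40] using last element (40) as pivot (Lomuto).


Pivot: 40
  31 <= 40: advance i (no swap)
  4 <= 40: advance i (no swap)
  10 <= 40: swap -> [31, 4, 10, 43, 41, 98, 8, 40]
  8 <= 40: swap -> [31, 4, 10, 8, 41, 98, 43, 40]
Place pivot at 4: [31, 4, 10, 8, 40, 98, 43, 41]

Partitioned: [31, 4, 10, 8, 40, 98, 43, 41]


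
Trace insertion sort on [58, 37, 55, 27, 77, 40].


Initial: [58, 37, 55, 27, 77, 40]
Insert 37: [37, 58, 55, 27, 77, 40]
Insert 55: [37, 55, 58, 27, 77, 40]
Insert 27: [27, 37, 55, 58, 77, 40]
Insert 77: [27, 37, 55, 58, 77, 40]
Insert 40: [27, 37, 40, 55, 58, 77]

Sorted: [27, 37, 40, 55, 58, 77]


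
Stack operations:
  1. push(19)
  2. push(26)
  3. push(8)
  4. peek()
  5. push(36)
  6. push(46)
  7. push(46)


push(19) -> [19]
push(26) -> [19, 26]
push(8) -> [19, 26, 8]
peek()->8
push(36) -> [19, 26, 8, 36]
push(46) -> [19, 26, 8, 36, 46]
push(46) -> [19, 26, 8, 36, 46, 46]

Final stack: [19, 26, 8, 36, 46, 46]


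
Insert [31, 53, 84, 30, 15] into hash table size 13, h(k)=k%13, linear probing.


Insert 31: h=5 -> slot 5
Insert 53: h=1 -> slot 1
Insert 84: h=6 -> slot 6
Insert 30: h=4 -> slot 4
Insert 15: h=2 -> slot 2

Table: [None, 53, 15, None, 30, 31, 84, None, None, None, None, None, None]


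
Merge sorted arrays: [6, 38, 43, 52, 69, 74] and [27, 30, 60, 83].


Take 6 from A
Take 27 from B
Take 30 from B
Take 38 from A
Take 43 from A
Take 52 from A
Take 60 from B
Take 69 from A
Take 74 from A

Merged: [6, 27, 30, 38, 43, 52, 60, 69, 74, 83]


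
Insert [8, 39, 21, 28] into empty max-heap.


Insert 8: [8]
Insert 39: [39, 8]
Insert 21: [39, 8, 21]
Insert 28: [39, 28, 21, 8]

Final heap: [39, 28, 21, 8]


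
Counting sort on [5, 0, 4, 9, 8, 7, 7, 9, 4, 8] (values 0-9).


Input: [5, 0, 4, 9, 8, 7, 7, 9, 4, 8]
Counts: [1, 0, 0, 0, 2, 1, 0, 2, 2, 2]

Sorted: [0, 4, 4, 5, 7, 7, 8, 8, 9, 9]


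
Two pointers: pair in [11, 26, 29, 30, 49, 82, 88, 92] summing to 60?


lo=0(11)+hi=7(92)=103
lo=0(11)+hi=6(88)=99
lo=0(11)+hi=5(82)=93
lo=0(11)+hi=4(49)=60

Yes: 11+49=60


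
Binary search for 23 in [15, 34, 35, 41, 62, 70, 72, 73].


Step 1: lo=0, hi=7, mid=3, val=41
Step 2: lo=0, hi=2, mid=1, val=34
Step 3: lo=0, hi=0, mid=0, val=15

Not found


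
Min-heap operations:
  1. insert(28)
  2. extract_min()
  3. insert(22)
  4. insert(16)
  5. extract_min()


insert(28) -> [28]
extract_min()->28, []
insert(22) -> [22]
insert(16) -> [16, 22]
extract_min()->16, [22]

Final heap: [22]


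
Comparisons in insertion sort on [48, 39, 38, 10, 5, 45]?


Algorithm: insertion sort
Input: [48, 39, 38, 10, 5, 45]
Sorted: [5, 10, 38, 39, 45, 48]

12


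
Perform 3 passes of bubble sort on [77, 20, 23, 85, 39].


Initial: [77, 20, 23, 85, 39]
Pass 1: [20, 23, 77, 39, 85] (3 swaps)
Pass 2: [20, 23, 39, 77, 85] (1 swaps)
Pass 3: [20, 23, 39, 77, 85] (0 swaps)

After 3 passes: [20, 23, 39, 77, 85]


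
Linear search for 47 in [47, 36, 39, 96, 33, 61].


i=0: 47==47 found!

Found at 0, 1 comps


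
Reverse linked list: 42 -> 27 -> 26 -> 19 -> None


Step 1: curr=42, set curr.next=prev(None) | reversed so far: 42
Step 2: curr=27, set curr.next=prev(42) | reversed so far: 27 -> 42
Step 3: curr=26, set curr.next=prev(27) | reversed so far: 26 -> 27 -> 42
Step 4: curr=19, set curr.next=prev(26) | reversed so far: 19 -> 26 -> 27 -> 42

19 -> 26 -> 27 -> 42 -> None


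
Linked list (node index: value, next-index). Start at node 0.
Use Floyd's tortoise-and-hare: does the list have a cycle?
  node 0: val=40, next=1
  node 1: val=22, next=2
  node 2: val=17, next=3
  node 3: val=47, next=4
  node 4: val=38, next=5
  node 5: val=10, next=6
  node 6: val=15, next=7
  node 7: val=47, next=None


Floyd's tortoise (slow, +1) and hare (fast, +2):
  init: slow=0, fast=0
  step 1: slow=1, fast=2
  step 2: slow=2, fast=4
  step 3: slow=3, fast=6
  step 4: fast 6->7->None, no cycle

Cycle: no


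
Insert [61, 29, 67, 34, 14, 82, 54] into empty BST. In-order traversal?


Insert 61: root
Insert 29: L from 61
Insert 67: R from 61
Insert 34: L from 61 -> R from 29
Insert 14: L from 61 -> L from 29
Insert 82: R from 61 -> R from 67
Insert 54: L from 61 -> R from 29 -> R from 34

In-order: [14, 29, 34, 54, 61, 67, 82]


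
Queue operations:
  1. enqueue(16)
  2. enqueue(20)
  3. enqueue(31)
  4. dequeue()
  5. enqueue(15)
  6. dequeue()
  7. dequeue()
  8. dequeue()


enqueue(16) -> [16]
enqueue(20) -> [16, 20]
enqueue(31) -> [16, 20, 31]
dequeue()->16, [20, 31]
enqueue(15) -> [20, 31, 15]
dequeue()->20, [31, 15]
dequeue()->31, [15]
dequeue()->15, []

Final queue: []


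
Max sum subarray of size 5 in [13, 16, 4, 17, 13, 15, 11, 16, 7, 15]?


[0:5]: 63
[1:6]: 65
[2:7]: 60
[3:8]: 72
[4:9]: 62
[5:10]: 64

Max: 72 at [3:8]


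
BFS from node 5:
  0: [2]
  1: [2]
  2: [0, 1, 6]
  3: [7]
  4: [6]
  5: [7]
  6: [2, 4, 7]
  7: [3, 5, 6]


Visit 5, enqueue [7]
Visit 7, enqueue [3, 6]
Visit 3, enqueue []
Visit 6, enqueue [2, 4]
Visit 2, enqueue [0, 1]
Visit 4, enqueue []
Visit 0, enqueue []
Visit 1, enqueue []

BFS order: [5, 7, 3, 6, 2, 4, 0, 1]


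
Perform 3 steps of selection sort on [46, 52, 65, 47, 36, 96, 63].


Initial: [46, 52, 65, 47, 36, 96, 63]
Step 1: min=36 at 4
  Swap: [36, 52, 65, 47, 46, 96, 63]
Step 2: min=46 at 4
  Swap: [36, 46, 65, 47, 52, 96, 63]
Step 3: min=47 at 3
  Swap: [36, 46, 47, 65, 52, 96, 63]

After 3 steps: [36, 46, 47, 65, 52, 96, 63]


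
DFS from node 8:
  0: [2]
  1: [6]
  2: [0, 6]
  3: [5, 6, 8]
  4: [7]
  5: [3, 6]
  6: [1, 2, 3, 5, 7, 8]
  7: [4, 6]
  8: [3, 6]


Visit 8, push [6, 3]
Visit 3, push [6, 5]
Visit 5, push [6]
Visit 6, push [7, 2, 1]
Visit 1, push []
Visit 2, push [0]
Visit 0, push []
Visit 7, push [4]
Visit 4, push []

DFS order: [8, 3, 5, 6, 1, 2, 0, 7, 4]


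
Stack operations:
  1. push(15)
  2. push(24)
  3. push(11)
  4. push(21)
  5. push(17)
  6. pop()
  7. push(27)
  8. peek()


push(15) -> [15]
push(24) -> [15, 24]
push(11) -> [15, 24, 11]
push(21) -> [15, 24, 11, 21]
push(17) -> [15, 24, 11, 21, 17]
pop()->17, [15, 24, 11, 21]
push(27) -> [15, 24, 11, 21, 27]
peek()->27

Final stack: [15, 24, 11, 21, 27]


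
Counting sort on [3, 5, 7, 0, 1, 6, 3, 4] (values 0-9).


Input: [3, 5, 7, 0, 1, 6, 3, 4]
Counts: [1, 1, 0, 2, 1, 1, 1, 1, 0, 0]

Sorted: [0, 1, 3, 3, 4, 5, 6, 7]


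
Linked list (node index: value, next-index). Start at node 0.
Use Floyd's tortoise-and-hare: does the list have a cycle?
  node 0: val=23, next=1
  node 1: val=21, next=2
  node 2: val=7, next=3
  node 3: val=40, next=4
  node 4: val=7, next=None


Floyd's tortoise (slow, +1) and hare (fast, +2):
  init: slow=0, fast=0
  step 1: slow=1, fast=2
  step 2: slow=2, fast=4
  step 3: fast -> None, no cycle

Cycle: no


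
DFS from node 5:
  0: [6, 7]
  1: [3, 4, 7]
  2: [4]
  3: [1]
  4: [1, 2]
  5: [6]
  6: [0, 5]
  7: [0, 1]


Visit 5, push [6]
Visit 6, push [0]
Visit 0, push [7]
Visit 7, push [1]
Visit 1, push [4, 3]
Visit 3, push []
Visit 4, push [2]
Visit 2, push []

DFS order: [5, 6, 0, 7, 1, 3, 4, 2]


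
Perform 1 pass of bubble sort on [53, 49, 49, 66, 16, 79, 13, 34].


Initial: [53, 49, 49, 66, 16, 79, 13, 34]
Pass 1: [49, 49, 53, 16, 66, 13, 34, 79] (5 swaps)

After 1 pass: [49, 49, 53, 16, 66, 13, 34, 79]


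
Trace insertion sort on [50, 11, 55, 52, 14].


Initial: [50, 11, 55, 52, 14]
Insert 11: [11, 50, 55, 52, 14]
Insert 55: [11, 50, 55, 52, 14]
Insert 52: [11, 50, 52, 55, 14]
Insert 14: [11, 14, 50, 52, 55]

Sorted: [11, 14, 50, 52, 55]


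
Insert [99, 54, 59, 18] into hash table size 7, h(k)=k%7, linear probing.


Insert 99: h=1 -> slot 1
Insert 54: h=5 -> slot 5
Insert 59: h=3 -> slot 3
Insert 18: h=4 -> slot 4

Table: [None, 99, None, 59, 18, 54, None]


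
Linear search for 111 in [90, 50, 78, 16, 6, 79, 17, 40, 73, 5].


i=0: 90!=111
i=1: 50!=111
i=2: 78!=111
i=3: 16!=111
i=4: 6!=111
i=5: 79!=111
i=6: 17!=111
i=7: 40!=111
i=8: 73!=111
i=9: 5!=111

Not found, 10 comps


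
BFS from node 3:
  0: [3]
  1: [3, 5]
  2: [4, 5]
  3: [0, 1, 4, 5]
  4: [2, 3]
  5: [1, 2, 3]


Visit 3, enqueue [0, 1, 4, 5]
Visit 0, enqueue []
Visit 1, enqueue []
Visit 4, enqueue [2]
Visit 5, enqueue []
Visit 2, enqueue []

BFS order: [3, 0, 1, 4, 5, 2]


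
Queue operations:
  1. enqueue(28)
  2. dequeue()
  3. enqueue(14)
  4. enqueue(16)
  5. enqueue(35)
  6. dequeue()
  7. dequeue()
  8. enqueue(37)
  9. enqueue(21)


enqueue(28) -> [28]
dequeue()->28, []
enqueue(14) -> [14]
enqueue(16) -> [14, 16]
enqueue(35) -> [14, 16, 35]
dequeue()->14, [16, 35]
dequeue()->16, [35]
enqueue(37) -> [35, 37]
enqueue(21) -> [35, 37, 21]

Final queue: [35, 37, 21]


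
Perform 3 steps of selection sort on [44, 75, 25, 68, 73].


Initial: [44, 75, 25, 68, 73]
Step 1: min=25 at 2
  Swap: [25, 75, 44, 68, 73]
Step 2: min=44 at 2
  Swap: [25, 44, 75, 68, 73]
Step 3: min=68 at 3
  Swap: [25, 44, 68, 75, 73]

After 3 steps: [25, 44, 68, 75, 73]


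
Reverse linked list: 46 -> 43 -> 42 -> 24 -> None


Step 1: curr=46, set curr.next=prev(None) | reversed so far: 46
Step 2: curr=43, set curr.next=prev(46) | reversed so far: 43 -> 46
Step 3: curr=42, set curr.next=prev(43) | reversed so far: 42 -> 43 -> 46
Step 4: curr=24, set curr.next=prev(42) | reversed so far: 24 -> 42 -> 43 -> 46

24 -> 42 -> 43 -> 46 -> None


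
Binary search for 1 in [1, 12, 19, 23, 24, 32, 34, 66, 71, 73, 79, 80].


Step 1: lo=0, hi=11, mid=5, val=32
Step 2: lo=0, hi=4, mid=2, val=19
Step 3: lo=0, hi=1, mid=0, val=1

Found at index 0


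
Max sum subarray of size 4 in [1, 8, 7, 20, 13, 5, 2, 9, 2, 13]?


[0:4]: 36
[1:5]: 48
[2:6]: 45
[3:7]: 40
[4:8]: 29
[5:9]: 18
[6:10]: 26

Max: 48 at [1:5]


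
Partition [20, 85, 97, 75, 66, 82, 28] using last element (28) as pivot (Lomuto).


Pivot: 28
  20 <= 28: advance i (no swap)
Place pivot at 1: [20, 28, 97, 75, 66, 82, 85]

Partitioned: [20, 28, 97, 75, 66, 82, 85]
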